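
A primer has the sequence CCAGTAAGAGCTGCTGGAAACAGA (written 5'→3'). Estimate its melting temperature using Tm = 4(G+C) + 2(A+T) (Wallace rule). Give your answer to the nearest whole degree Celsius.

Base counts: A=9, T=3, G=7, C=5 (length 24).
Tm = 2·(9+3) + 4·(7+5) = 2·12 + 4·12 = 24 + 48 = 72°C.

72°C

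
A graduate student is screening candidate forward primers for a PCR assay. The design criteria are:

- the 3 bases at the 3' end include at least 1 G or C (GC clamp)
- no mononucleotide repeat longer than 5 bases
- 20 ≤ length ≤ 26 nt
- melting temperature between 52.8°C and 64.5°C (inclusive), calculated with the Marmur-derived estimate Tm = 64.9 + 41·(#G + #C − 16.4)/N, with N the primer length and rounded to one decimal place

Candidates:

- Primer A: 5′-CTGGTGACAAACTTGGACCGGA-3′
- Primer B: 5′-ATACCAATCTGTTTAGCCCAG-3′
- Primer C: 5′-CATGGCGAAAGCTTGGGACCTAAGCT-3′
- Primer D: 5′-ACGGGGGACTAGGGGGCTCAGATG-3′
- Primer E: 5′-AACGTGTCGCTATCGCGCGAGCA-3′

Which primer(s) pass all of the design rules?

Primer A, Primer C, Primer D and Primer E.

Primer A (22 nt, A=6 T=4 G=7 C=5): 3' end GGA has 2 G/C ✓; longest run = 3 ✓; length 22 ✓; Tm = 64.9 + 41·(12 − 16.4)/22 = 56.7°C ✓ — passes.
Primer B (21 nt, A=6 T=6 G=3 C=6): 3' end CAG has 2 G/C ✓; longest run = 3 ✓; length 21 ✓; Tm = 64.9 + 41·(9 − 16.4)/21 = 50.5°C, outside 52.8–64.5°C ✗ — fails.
Primer C (26 nt, A=7 T=5 G=8 C=6): 3' end GCT has 2 G/C ✓; longest run = 3 ✓; length 26 ✓; Tm = 64.9 + 41·(14 − 16.4)/26 = 61.1°C ✓ — passes.
Primer D (24 nt, A=5 T=3 G=12 C=4): 3' end ATG has 1 G/C ✓; longest run = 5 ✓; length 24 ✓; Tm = 64.9 + 41·(16 − 16.4)/24 = 64.2°C ✓ — passes.
Primer E (23 nt, A=5 T=4 G=7 C=7): 3' end GCA has 2 G/C ✓; longest run = 2 ✓; length 23 ✓; Tm = 64.9 + 41·(14 − 16.4)/23 = 60.6°C ✓ — passes.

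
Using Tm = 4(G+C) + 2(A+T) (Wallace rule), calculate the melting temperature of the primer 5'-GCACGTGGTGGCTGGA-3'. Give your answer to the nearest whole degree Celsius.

54°C

Base counts: A=2, T=3, G=8, C=3 (length 16).
Tm = 2·(2+3) + 4·(8+3) = 2·5 + 4·11 = 10 + 44 = 54°C.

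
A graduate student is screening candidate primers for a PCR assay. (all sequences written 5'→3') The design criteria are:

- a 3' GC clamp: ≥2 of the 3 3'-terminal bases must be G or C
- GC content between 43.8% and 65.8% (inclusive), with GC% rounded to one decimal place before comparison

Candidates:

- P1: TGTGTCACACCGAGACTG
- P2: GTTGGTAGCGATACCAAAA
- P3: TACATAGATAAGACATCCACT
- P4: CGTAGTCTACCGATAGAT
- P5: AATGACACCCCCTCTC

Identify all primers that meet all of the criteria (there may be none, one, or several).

P1 and P5.

P1 (18 nt, A=4 T=4 G=5 C=5): 3' end CTG has 2 G/C ✓; GC 10/18 = 55.6% ✓ — passes.
P2 (19 nt, A=7 T=4 G=5 C=3): 3' end AAA has 0 G/C, need ≥2 ✗; GC 8/19 = 42.1%, outside 43.8–65.8% ✗ — fails.
P3 (21 nt, A=9 T=5 G=2 C=5): 3' end ACT has 1 G/C, need ≥2 ✗; GC 7/21 = 33.3%, outside 43.8–65.8% ✗ — fails.
P4 (18 nt, A=5 T=5 G=4 C=4): 3' end GAT has 1 G/C, need ≥2 ✗; GC 8/18 = 44.4% ✓ — fails.
P5 (16 nt, A=4 T=3 G=1 C=8): 3' end CTC has 2 G/C ✓; GC 9/16 = 56.3% ✓ — passes.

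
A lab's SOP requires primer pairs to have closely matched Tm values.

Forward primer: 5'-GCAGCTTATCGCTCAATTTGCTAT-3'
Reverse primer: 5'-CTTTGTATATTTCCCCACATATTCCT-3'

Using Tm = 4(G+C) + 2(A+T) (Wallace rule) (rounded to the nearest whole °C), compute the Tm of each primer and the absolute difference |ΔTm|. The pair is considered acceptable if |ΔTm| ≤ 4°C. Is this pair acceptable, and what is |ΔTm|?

|ΔTm| = 2°C; the pair is acceptable.

Forward: A=5 T=9 G=4 C=6 → Tm = 2·14 + 4·10 = 68°C.
Reverse: A=5 T=12 G=1 C=8 → Tm = 2·17 + 4·9 = 70°C.
|ΔTm| = |68 − 70| = 2°C, ≤ 4°C.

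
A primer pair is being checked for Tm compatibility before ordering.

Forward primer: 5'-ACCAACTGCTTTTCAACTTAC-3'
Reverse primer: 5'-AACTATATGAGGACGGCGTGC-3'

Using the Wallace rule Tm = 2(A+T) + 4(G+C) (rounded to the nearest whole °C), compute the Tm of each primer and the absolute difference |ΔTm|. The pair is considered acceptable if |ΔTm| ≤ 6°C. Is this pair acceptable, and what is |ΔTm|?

Forward: A=6 T=7 G=1 C=7 → Tm = 2·13 + 4·8 = 58°C.
Reverse: A=6 T=4 G=7 C=4 → Tm = 2·10 + 4·11 = 64°C.
|ΔTm| = |58 − 64| = 6°C, ≤ 6°C.

|ΔTm| = 6°C; the pair is acceptable.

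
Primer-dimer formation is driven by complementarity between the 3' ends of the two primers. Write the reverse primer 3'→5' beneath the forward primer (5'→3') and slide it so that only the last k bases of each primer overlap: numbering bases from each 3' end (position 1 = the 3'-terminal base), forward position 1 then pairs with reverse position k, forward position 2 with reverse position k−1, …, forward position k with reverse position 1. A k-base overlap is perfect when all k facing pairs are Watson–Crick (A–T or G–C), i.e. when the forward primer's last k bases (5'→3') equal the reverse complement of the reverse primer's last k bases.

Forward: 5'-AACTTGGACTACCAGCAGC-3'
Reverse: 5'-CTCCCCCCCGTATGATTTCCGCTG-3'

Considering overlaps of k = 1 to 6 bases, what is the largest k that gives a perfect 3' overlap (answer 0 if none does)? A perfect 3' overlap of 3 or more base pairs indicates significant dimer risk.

Longest perfect overlap: 4 complementary base pairs; significant dimer risk (threshold 3).

Last 6 bases (5'→3') — forward …AGCAGC, reverse …CCGCTG.
Reverse complement of the reverse primer's last 6 bases: CAGCGG; its first k bases are the reverse complement of the reverse primer's last k bases, so a perfect k-base overlap needs the forward primer's last k bases to equal them.
Comparing (forward last k vs required): k=1: C vs C ✓; k=2: GC vs CA ✗; k=3: AGC vs CAG ✗; k=4: CAGC vs CAGC ✓; k=5: GCAGC vs CAGCG ✗; k=6: AGCAGC vs CAGCGG ✗.
Perfect overlaps at k = 1, 4; the largest is 4.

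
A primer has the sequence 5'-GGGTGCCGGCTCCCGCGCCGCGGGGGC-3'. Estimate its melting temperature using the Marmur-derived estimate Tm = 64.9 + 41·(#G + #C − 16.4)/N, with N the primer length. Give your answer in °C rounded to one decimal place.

78.0°C

Base counts: A=0, T=2, G=14, C=11; G+C = 25, N = 27.
Tm = 64.9 + 41·(25 − 16.4)/27 = 64.9 + 352.60/27 = 78.0°C.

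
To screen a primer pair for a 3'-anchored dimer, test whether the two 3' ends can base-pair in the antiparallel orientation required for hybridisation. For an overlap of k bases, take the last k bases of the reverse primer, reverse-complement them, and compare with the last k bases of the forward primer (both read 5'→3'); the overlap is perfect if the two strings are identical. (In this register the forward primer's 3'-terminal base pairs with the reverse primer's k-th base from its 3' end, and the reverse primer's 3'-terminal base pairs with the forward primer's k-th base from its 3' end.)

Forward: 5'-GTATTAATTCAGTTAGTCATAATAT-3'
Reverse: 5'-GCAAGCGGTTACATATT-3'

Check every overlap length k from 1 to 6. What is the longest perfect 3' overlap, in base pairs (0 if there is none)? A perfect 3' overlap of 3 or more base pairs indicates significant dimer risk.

Last 6 bases (5'→3') — forward …TAATAT, reverse …CATATT.
Reverse complement of the reverse primer's last 6 bases: AATATG; its first k bases are the reverse complement of the reverse primer's last k bases, so a perfect k-base overlap needs the forward primer's last k bases to equal them.
Comparing (forward last k vs required): k=1: T vs A ✗; k=2: AT vs AA ✗; k=3: TAT vs AAT ✗; k=4: ATAT vs AATA ✗; k=5: AATAT vs AATAT ✓; k=6: TAATAT vs AATATG ✗.
Only k = 5 is perfect, so the longest perfect 3' overlap is 5.

Longest perfect overlap: 5 complementary base pairs; significant dimer risk (threshold 3).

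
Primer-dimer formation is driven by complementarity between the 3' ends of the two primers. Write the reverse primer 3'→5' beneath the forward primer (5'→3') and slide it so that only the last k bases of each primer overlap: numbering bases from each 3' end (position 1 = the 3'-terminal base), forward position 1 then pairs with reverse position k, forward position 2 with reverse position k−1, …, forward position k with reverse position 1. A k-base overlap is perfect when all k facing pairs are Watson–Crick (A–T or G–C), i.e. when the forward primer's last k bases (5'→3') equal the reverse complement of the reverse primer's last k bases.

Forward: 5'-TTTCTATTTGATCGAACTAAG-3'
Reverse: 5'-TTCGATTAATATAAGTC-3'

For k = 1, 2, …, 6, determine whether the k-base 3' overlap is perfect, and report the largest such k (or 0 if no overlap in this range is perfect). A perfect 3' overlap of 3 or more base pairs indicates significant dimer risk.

Last 6 bases (5'→3') — forward …ACTAAG, reverse …TAAGTC.
Reverse complement of the reverse primer's last 6 bases: GACTTA; its first k bases are the reverse complement of the reverse primer's last k bases, so a perfect k-base overlap needs the forward primer's last k bases to equal them.
Comparing (forward last k vs required): k=1: G vs G ✓; k=2: AG vs GA ✗; k=3: AAG vs GAC ✗; k=4: TAAG vs GACT ✗; k=5: CTAAG vs GACTT ✗; k=6: ACTAAG vs GACTTA ✗.
Only k = 1 is perfect, so the longest perfect 3' overlap is 1.

Longest perfect overlap: 1 complementary base pair; below the dimer-risk threshold (threshold 3).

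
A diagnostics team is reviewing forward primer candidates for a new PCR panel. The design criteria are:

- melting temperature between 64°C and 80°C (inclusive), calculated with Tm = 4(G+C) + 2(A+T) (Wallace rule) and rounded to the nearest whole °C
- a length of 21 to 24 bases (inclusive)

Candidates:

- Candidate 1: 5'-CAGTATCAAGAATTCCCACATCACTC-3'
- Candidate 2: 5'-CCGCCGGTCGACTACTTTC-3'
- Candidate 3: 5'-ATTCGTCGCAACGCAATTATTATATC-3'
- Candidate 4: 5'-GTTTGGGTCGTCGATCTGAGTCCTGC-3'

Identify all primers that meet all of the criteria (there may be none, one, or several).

Candidate 1 (26 nt, A=9 T=6 G=2 C=9): Tm = 2·15 + 4·11 = 74°C ✓; length 26, outside 21–24 ✗ — fails.
Candidate 2 (19 nt, A=2 T=5 G=4 C=8): Tm = 2·7 + 4·12 = 62°C, outside 64–80°C ✗; length 19, outside 21–24 ✗ — fails.
Candidate 3 (26 nt, A=8 T=9 G=3 C=6): Tm = 2·17 + 4·9 = 70°C ✓; length 26, outside 21–24 ✗ — fails.
Candidate 4 (26 nt, A=2 T=9 G=9 C=6): Tm = 2·11 + 4·15 = 82°C, outside 64–80°C ✗; length 26, outside 21–24 ✗ — fails.

None of the candidates satisfy all criteria.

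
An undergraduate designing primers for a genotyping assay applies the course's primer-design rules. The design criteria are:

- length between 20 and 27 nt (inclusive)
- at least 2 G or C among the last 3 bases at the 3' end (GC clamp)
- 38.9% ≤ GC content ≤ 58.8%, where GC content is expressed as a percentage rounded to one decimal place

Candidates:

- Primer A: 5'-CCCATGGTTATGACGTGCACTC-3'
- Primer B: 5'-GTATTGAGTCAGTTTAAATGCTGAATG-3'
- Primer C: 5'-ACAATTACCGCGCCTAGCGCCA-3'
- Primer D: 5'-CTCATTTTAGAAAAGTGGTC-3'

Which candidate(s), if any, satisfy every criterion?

Primer A (22 nt, A=4 T=6 G=5 C=7): length 22 ✓; 3' end CTC has 2 G/C ✓; GC 12/22 = 54.5% ✓ — passes.
Primer B (27 nt, A=8 T=10 G=7 C=2): length 27 ✓; 3' end ATG has 1 G/C, need ≥2 ✗; GC 9/27 = 33.3%, outside 38.9–58.8% ✗ — fails.
Primer C (22 nt, A=6 T=3 G=4 C=9): length 22 ✓; 3' end CCA has 2 G/C ✓; GC 13/22 = 59.1%, outside 38.9–58.8% ✗ — fails.
Primer D (20 nt, A=6 T=7 G=4 C=3): length 20 ✓; 3' end GTC has 2 G/C ✓; GC 7/20 = 35.0%, outside 38.9–58.8% ✗ — fails.

Primer A only.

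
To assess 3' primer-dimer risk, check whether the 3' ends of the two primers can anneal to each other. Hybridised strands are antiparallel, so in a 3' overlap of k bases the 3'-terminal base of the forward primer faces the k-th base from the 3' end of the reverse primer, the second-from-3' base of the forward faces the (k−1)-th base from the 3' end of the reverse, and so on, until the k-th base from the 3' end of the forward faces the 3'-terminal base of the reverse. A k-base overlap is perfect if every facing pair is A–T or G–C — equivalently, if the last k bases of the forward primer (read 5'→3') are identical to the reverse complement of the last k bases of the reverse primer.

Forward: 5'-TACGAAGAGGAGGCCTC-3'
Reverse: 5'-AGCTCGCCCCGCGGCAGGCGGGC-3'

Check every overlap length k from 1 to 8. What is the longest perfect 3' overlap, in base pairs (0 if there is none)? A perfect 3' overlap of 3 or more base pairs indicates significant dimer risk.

Longest perfect overlap: 0 complementary base pairs; below the dimer-risk threshold (threshold 3).

Last 8 bases (5'→3') — forward …GAGGCCTC, reverse …AGGCGGGC.
Reverse complement of the reverse primer's last 8 bases: GCCCGCCT; its first k bases are the reverse complement of the reverse primer's last k bases, so a perfect k-base overlap needs the forward primer's last k bases to equal them.
Comparing (forward last k vs required): k=1: C vs G ✗; k=2: TC vs GC ✗; k=3: CTC vs GCC ✗; k=4: CCTC vs GCCC ✗; k=5: GCCTC vs GCCCG ✗; k=6: GGCCTC vs GCCCGC ✗; k=7: AGGCCTC vs GCCCGCC ✗; k=8: GAGGCCTC vs GCCCGCCT ✗.
No overlap length from 1 to 8 is perfect, so the longest perfect 3' overlap is 0.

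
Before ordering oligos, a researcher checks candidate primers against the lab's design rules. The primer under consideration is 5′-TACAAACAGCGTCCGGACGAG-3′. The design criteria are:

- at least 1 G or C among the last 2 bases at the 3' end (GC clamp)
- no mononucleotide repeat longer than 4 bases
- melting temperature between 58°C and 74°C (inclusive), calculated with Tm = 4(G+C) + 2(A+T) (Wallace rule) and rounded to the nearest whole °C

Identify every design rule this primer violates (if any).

Meets all criteria.

Base counts: A=7, T=2, G=6, C=6 (length 21).
GC clamp: 3' end AG has 1 G/C ✓
homopolymer run: longest run = 3 ✓
Tm: Tm = 2·9 + 4·12 = 66°C ✓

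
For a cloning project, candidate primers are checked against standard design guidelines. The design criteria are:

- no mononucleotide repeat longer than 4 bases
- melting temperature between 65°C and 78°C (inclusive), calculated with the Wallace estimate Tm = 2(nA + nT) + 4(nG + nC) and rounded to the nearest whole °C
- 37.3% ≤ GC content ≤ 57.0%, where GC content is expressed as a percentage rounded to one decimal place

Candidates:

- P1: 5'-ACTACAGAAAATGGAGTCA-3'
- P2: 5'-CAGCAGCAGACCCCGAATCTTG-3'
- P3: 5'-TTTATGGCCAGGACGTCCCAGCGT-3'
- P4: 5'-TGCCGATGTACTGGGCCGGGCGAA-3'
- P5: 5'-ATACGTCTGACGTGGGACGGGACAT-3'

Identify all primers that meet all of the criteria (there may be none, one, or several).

P5 only.

P1 (19 nt, A=9 T=3 G=4 C=3): longest run = 4 ✓; Tm = 2·12 + 4·7 = 52°C, outside 65–78°C ✗; GC 7/19 = 36.8%, outside 37.3–57.0% ✗ — fails.
P2 (22 nt, A=6 T=3 G=5 C=8): longest run = 4 ✓; Tm = 2·9 + 4·13 = 70°C ✓; GC 13/22 = 59.1%, outside 37.3–57.0% ✗ — fails.
P3 (24 nt, A=4 T=6 G=7 C=7): longest run = 3 ✓; Tm = 2·10 + 4·14 = 76°C ✓; GC 14/24 = 58.3%, outside 37.3–57.0% ✗ — fails.
P4 (24 nt, A=4 T=4 G=10 C=6): longest run = 3 ✓; Tm = 2·8 + 4·16 = 80°C, outside 65–78°C ✗; GC 16/24 = 66.7%, outside 37.3–57.0% ✗ — fails.
P5 (25 nt, A=6 T=5 G=9 C=5): longest run = 3 ✓; Tm = 2·11 + 4·14 = 78°C ✓; GC 14/25 = 56.0% ✓ — passes.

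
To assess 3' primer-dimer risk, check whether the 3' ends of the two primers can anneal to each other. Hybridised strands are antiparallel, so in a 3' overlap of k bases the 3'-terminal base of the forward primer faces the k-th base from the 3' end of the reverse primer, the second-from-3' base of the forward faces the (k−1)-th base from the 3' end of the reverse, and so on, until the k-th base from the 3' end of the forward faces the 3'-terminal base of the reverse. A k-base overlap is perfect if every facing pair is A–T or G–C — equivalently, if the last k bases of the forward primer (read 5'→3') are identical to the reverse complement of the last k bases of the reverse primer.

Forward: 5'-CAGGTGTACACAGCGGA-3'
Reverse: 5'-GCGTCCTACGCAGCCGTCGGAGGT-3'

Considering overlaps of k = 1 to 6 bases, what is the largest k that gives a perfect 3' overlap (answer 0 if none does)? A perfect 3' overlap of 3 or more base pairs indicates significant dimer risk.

Longest perfect overlap: 1 complementary base pair; below the dimer-risk threshold (threshold 3).

Last 6 bases (5'→3') — forward …AGCGGA, reverse …GGAGGT.
Reverse complement of the reverse primer's last 6 bases: ACCTCC; its first k bases are the reverse complement of the reverse primer's last k bases, so a perfect k-base overlap needs the forward primer's last k bases to equal them.
Comparing (forward last k vs required): k=1: A vs A ✓; k=2: GA vs AC ✗; k=3: GGA vs ACC ✗; k=4: CGGA vs ACCT ✗; k=5: GCGGA vs ACCTC ✗; k=6: AGCGGA vs ACCTCC ✗.
Only k = 1 is perfect, so the longest perfect 3' overlap is 1.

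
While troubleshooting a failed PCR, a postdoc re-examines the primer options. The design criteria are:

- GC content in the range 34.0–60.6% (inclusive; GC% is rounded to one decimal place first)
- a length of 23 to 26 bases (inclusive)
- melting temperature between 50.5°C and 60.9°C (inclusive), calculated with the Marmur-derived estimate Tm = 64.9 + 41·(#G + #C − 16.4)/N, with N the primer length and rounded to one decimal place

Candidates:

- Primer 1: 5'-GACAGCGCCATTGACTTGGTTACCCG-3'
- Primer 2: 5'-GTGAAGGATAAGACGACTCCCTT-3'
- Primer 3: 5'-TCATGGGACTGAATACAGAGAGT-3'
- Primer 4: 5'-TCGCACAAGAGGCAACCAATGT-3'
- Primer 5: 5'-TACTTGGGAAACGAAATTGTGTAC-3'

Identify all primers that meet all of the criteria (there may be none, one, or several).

Primer 1 (26 nt, A=5 T=6 G=7 C=8): GC 15/26 = 57.7% ✓; length 26 ✓; Tm = 64.9 + 41·(15 − 16.4)/26 = 62.7°C, outside 50.5–60.9°C ✗ — fails.
Primer 2 (23 nt, A=7 T=5 G=6 C=5): GC 11/23 = 47.8% ✓; length 23 ✓; Tm = 64.9 + 41·(11 − 16.4)/23 = 55.3°C ✓ — passes.
Primer 3 (23 nt, A=8 T=5 G=7 C=3): GC 10/23 = 43.5% ✓; length 23 ✓; Tm = 64.9 + 41·(10 − 16.4)/23 = 53.5°C ✓ — passes.
Primer 4 (22 nt, A=8 T=3 G=5 C=6): GC 11/22 = 50.0% ✓; length 22, outside 23–26 ✗; Tm = 64.9 + 41·(11 − 16.4)/22 = 54.8°C ✓ — fails.
Primer 5 (24 nt, A=8 T=7 G=6 C=3): GC 9/24 = 37.5% ✓; length 24 ✓; Tm = 64.9 + 41·(9 − 16.4)/24 = 52.3°C ✓ — passes.

Primer 2, Primer 3 and Primer 5.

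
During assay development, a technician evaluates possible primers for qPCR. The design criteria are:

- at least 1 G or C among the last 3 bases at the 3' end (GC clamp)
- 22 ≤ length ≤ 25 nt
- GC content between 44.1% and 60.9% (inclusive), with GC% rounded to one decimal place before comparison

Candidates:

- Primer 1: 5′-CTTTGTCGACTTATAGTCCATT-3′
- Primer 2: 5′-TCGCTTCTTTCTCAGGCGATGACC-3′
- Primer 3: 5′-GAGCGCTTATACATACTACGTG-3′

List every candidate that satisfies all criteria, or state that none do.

Primer 1 (22 nt, A=4 T=10 G=3 C=5): 3' end ATT has 0 G/C, need ≥1 ✗; length 22 ✓; GC 8/22 = 36.4%, outside 44.1–60.9% ✗ — fails.
Primer 2 (24 nt, A=3 T=8 G=5 C=8): 3' end ACC has 2 G/C ✓; length 24 ✓; GC 13/24 = 54.2% ✓ — passes.
Primer 3 (22 nt, A=6 T=6 G=5 C=5): 3' end GTG has 2 G/C ✓; length 22 ✓; GC 10/22 = 45.5% ✓ — passes.

Primer 2 and Primer 3.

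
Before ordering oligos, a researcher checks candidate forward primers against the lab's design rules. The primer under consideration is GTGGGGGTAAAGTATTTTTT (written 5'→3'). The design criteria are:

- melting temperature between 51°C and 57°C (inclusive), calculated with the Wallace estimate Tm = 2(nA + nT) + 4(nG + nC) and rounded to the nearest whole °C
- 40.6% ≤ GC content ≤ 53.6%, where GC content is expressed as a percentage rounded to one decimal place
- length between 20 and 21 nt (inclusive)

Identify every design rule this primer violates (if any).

Base counts: A=4, T=9, G=7, C=0 (length 20).
Tm: Tm = 2·13 + 4·7 = 54°C ✓
GC content: GC 7/20 = 35.0%, outside 40.6–53.6% ✗
length: length 20 ✓

Fails: GC content.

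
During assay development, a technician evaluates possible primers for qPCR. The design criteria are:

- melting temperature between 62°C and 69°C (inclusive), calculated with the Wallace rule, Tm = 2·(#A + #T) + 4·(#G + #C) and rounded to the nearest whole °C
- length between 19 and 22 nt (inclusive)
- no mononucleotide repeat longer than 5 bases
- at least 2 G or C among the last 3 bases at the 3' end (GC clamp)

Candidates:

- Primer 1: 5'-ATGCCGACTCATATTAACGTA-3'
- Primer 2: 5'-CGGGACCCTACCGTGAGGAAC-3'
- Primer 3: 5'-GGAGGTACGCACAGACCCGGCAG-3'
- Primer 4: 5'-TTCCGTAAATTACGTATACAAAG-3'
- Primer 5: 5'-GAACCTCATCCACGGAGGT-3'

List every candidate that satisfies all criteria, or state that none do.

Primer 1 (21 nt, A=7 T=6 G=3 C=5): Tm = 2·13 + 4·8 = 58°C, outside 62–69°C ✗; length 21 ✓; longest run = 2 ✓; 3' end GTA has 1 G/C, need ≥2 ✗ — fails.
Primer 2 (21 nt, A=5 T=2 G=7 C=7): Tm = 2·7 + 4·14 = 70°C, outside 62–69°C ✗; length 21 ✓; longest run = 3 ✓; 3' end AAC has 1 G/C, need ≥2 ✗ — fails.
Primer 3 (23 nt, A=6 T=1 G=9 C=7): Tm = 2·7 + 4·16 = 78°C, outside 62–69°C ✗; length 23, outside 19–22 ✗; longest run = 3 ✓; 3' end CAG has 2 G/C ✓ — fails.
Primer 4 (23 nt, A=9 T=7 G=3 C=4): Tm = 2·16 + 4·7 = 60°C, outside 62–69°C ✗; length 23, outside 19–22 ✗; longest run = 3 ✓; 3' end AAG has 1 G/C, need ≥2 ✗ — fails.
Primer 5 (19 nt, A=5 T=3 G=5 C=6): Tm = 2·8 + 4·11 = 60°C, outside 62–69°C ✗; length 19 ✓; longest run = 2 ✓; 3' end GGT has 2 G/C ✓ — fails.

None of the candidates satisfy all criteria.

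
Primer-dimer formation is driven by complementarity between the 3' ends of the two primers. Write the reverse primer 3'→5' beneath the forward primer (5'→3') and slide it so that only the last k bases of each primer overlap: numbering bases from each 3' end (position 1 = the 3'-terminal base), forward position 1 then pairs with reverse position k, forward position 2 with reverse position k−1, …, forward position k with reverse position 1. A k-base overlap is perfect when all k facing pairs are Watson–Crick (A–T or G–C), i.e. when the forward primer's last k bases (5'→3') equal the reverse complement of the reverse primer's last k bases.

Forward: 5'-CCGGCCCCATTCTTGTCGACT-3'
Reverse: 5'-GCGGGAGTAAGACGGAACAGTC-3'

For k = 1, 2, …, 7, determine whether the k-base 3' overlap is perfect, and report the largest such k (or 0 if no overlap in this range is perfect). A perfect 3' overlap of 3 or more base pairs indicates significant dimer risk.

Longest perfect overlap: 4 complementary base pairs; significant dimer risk (threshold 3).

Last 7 bases (5'→3') — forward …GTCGACT, reverse …AACAGTC.
Reverse complement of the reverse primer's last 7 bases: GACTGTT; its first k bases are the reverse complement of the reverse primer's last k bases, so a perfect k-base overlap needs the forward primer's last k bases to equal them.
Comparing (forward last k vs required): k=1: T vs G ✗; k=2: CT vs GA ✗; k=3: ACT vs GAC ✗; k=4: GACT vs GACT ✓; k=5: CGACT vs GACTG ✗; k=6: TCGACT vs GACTGT ✗; k=7: GTCGACT vs GACTGTT ✗.
Only k = 4 is perfect, so the longest perfect 3' overlap is 4.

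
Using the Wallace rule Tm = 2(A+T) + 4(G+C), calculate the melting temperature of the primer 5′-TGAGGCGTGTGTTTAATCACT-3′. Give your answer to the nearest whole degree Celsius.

60°C

Base counts: A=4, T=8, G=6, C=3 (length 21).
Tm = 2·(4+8) + 4·(6+3) = 2·12 + 4·9 = 24 + 36 = 60°C.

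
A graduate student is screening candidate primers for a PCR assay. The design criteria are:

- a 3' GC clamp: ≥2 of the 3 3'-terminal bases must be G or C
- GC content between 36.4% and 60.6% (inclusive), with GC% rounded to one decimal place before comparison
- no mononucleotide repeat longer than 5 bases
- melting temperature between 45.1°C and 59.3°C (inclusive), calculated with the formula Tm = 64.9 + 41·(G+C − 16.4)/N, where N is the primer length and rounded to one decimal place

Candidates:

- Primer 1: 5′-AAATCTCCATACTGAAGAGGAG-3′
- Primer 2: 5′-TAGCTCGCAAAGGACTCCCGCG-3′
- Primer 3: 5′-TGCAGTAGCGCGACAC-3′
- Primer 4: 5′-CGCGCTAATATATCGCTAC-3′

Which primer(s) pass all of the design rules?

Primer 1 (22 nt, A=9 T=4 G=5 C=4): 3' end GAG has 2 G/C ✓; GC 9/22 = 40.9% ✓; longest run = 3 ✓; Tm = 64.9 + 41·(9 − 16.4)/22 = 51.1°C ✓ — passes.
Primer 2 (22 nt, A=5 T=3 G=6 C=8): 3' end GCG has 3 G/C ✓; GC 14/22 = 63.6%, outside 36.4–60.6% ✗; longest run = 3 ✓; Tm = 64.9 + 41·(14 − 16.4)/22 = 60.4°C, outside 45.1–59.3°C ✗ — fails.
Primer 3 (16 nt, A=4 T=2 G=5 C=5): 3' end CAC has 2 G/C ✓; GC 10/16 = 62.5%, outside 36.4–60.6% ✗; longest run = 1 ✓; Tm = 64.9 + 41·(10 − 16.4)/16 = 48.5°C ✓ — fails.
Primer 4 (19 nt, A=5 T=5 G=3 C=6): 3' end TAC has 1 G/C, need ≥2 ✗; GC 9/19 = 47.4% ✓; longest run = 2 ✓; Tm = 64.9 + 41·(9 − 16.4)/19 = 48.9°C ✓ — fails.

Primer 1 only.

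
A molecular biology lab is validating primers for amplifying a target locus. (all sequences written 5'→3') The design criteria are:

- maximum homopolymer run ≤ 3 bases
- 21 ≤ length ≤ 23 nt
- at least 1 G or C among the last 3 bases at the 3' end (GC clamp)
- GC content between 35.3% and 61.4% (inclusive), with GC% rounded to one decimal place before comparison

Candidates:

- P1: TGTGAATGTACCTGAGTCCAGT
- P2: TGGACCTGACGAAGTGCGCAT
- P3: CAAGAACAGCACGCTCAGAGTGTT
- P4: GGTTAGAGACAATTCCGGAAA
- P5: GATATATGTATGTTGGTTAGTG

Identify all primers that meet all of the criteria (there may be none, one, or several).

P1 and P2.

P1 (22 nt, A=5 T=7 G=6 C=4): longest run = 2 ✓; length 22 ✓; 3' end AGT has 1 G/C ✓; GC 10/22 = 45.5% ✓ — passes.
P2 (21 nt, A=5 T=4 G=7 C=5): longest run = 2 ✓; length 21 ✓; 3' end CAT has 1 G/C ✓; GC 12/21 = 57.1% ✓ — passes.
P3 (24 nt, A=8 T=4 G=6 C=6): longest run = 2 ✓; length 24, outside 21–23 ✗; 3' end GTT has 1 G/C ✓; GC 12/24 = 50.0% ✓ — fails.
P4 (21 nt, A=8 T=4 G=6 C=3): longest run = 3 ✓; length 21 ✓; 3' end AAA has 0 G/C, need ≥1 ✗; GC 9/21 = 42.9% ✓ — fails.
P5 (22 nt, A=5 T=10 G=7 C=0): longest run = 2 ✓; length 22 ✓; 3' end GTG has 2 G/C ✓; GC 7/22 = 31.8%, outside 35.3–61.4% ✗ — fails.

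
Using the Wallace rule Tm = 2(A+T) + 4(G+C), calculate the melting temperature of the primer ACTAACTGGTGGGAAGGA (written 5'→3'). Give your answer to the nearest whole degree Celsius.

54°C

Base counts: A=6, T=3, G=7, C=2 (length 18).
Tm = 2·(6+3) + 4·(7+2) = 2·9 + 4·9 = 18 + 36 = 54°C.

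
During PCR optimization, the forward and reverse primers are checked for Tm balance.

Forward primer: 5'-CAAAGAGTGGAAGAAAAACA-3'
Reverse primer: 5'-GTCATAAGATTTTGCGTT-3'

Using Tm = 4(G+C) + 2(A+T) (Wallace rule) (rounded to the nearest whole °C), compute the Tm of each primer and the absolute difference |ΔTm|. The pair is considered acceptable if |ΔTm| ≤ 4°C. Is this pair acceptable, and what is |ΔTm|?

Forward: A=12 T=1 G=5 C=2 → Tm = 2·13 + 4·7 = 54°C.
Reverse: A=4 T=8 G=4 C=2 → Tm = 2·12 + 4·6 = 48°C.
|ΔTm| = |54 − 48| = 6°C, > 4°C.

|ΔTm| = 6°C; the pair is not acceptable.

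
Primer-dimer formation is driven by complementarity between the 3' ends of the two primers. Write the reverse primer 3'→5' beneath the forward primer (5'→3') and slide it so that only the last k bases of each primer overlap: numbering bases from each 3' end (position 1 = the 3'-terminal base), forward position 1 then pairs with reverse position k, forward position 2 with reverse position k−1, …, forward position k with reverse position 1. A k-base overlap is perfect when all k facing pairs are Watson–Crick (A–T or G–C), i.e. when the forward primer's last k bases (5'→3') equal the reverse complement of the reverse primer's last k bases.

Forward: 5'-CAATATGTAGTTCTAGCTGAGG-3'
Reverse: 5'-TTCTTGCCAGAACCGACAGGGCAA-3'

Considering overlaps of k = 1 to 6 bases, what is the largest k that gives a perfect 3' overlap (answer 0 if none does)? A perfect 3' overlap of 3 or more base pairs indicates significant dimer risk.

Last 6 bases (5'→3') — forward …CTGAGG, reverse …GGGCAA.
Reverse complement of the reverse primer's last 6 bases: TTGCCC; its first k bases are the reverse complement of the reverse primer's last k bases, so a perfect k-base overlap needs the forward primer's last k bases to equal them.
Comparing (forward last k vs required): k=1: G vs T ✗; k=2: GG vs TT ✗; k=3: AGG vs TTG ✗; k=4: GAGG vs TTGC ✗; k=5: TGAGG vs TTGCC ✗; k=6: CTGAGG vs TTGCCC ✗.
No overlap length from 1 to 6 is perfect, so the longest perfect 3' overlap is 0.

Longest perfect overlap: 0 complementary base pairs; below the dimer-risk threshold (threshold 3).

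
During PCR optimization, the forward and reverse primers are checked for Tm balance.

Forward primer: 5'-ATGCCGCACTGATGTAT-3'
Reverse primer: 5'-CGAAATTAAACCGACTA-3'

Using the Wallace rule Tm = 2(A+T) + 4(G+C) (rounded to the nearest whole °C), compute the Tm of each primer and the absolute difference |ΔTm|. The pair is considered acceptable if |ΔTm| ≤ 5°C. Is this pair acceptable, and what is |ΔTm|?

|ΔTm| = 4°C; the pair is acceptable.

Forward: A=4 T=5 G=4 C=4 → Tm = 2·9 + 4·8 = 50°C.
Reverse: A=8 T=3 G=2 C=4 → Tm = 2·11 + 4·6 = 46°C.
|ΔTm| = |50 − 46| = 4°C, ≤ 5°C.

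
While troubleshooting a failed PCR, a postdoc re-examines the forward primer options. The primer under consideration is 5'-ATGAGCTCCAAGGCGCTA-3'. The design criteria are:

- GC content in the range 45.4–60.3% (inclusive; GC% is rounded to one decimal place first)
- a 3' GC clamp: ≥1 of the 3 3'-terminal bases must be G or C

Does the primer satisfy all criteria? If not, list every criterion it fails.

Meets all criteria.

Base counts: A=5, T=3, G=5, C=5 (length 18).
GC content: GC 10/18 = 55.6% ✓
GC clamp: 3' end CTA has 1 G/C ✓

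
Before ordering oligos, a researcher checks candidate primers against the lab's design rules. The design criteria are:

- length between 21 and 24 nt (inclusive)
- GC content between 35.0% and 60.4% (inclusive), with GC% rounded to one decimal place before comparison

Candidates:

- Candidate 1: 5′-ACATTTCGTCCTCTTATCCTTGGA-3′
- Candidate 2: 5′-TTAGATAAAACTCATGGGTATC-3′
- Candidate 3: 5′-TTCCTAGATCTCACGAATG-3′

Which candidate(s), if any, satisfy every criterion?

Candidate 1 only.

Candidate 1 (24 nt, A=4 T=10 G=3 C=7): length 24 ✓; GC 10/24 = 41.7% ✓ — passes.
Candidate 2 (22 nt, A=8 T=7 G=4 C=3): length 22 ✓; GC 7/22 = 31.8%, outside 35.0–60.4% ✗ — fails.
Candidate 3 (19 nt, A=5 T=6 G=3 C=5): length 19, outside 21–24 ✗; GC 8/19 = 42.1% ✓ — fails.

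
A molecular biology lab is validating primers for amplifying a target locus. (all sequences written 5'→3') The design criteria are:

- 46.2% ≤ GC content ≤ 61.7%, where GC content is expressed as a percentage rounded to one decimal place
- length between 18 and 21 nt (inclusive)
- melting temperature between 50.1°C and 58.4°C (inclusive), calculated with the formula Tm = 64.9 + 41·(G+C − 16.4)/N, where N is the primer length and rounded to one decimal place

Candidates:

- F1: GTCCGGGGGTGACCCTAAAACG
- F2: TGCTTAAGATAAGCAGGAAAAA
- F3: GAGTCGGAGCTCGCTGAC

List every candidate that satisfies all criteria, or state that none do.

F1 (22 nt, A=5 T=3 G=8 C=6): GC 14/22 = 63.6%, outside 46.2–61.7% ✗; length 22, outside 18–21 ✗; Tm = 64.9 + 41·(14 − 16.4)/22 = 60.4°C, outside 50.1–58.4°C ✗ — fails.
F2 (22 nt, A=11 T=4 G=5 C=2): GC 7/22 = 31.8%, outside 46.2–61.7% ✗; length 22, outside 18–21 ✗; Tm = 64.9 + 41·(7 − 16.4)/22 = 47.4°C, outside 50.1–58.4°C ✗ — fails.
F3 (18 nt, A=3 T=3 G=7 C=5): GC 12/18 = 66.7%, outside 46.2–61.7% ✗; length 18 ✓; Tm = 64.9 + 41·(12 − 16.4)/18 = 54.9°C ✓ — fails.

None of the candidates satisfy all criteria.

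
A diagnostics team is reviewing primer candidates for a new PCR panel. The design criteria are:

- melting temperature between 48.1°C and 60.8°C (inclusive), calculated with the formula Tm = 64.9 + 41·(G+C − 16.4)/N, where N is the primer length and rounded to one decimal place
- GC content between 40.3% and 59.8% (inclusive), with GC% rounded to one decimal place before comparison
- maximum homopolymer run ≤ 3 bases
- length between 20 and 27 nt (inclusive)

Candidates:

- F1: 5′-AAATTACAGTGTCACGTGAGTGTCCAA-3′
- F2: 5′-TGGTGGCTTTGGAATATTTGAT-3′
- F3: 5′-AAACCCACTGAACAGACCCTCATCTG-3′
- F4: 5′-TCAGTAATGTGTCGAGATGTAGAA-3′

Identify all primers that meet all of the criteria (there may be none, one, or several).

F1 and F3.

F1 (27 nt, A=9 T=7 G=6 C=5): Tm = 64.9 + 41·(11 − 16.4)/27 = 56.7°C ✓; GC 11/27 = 40.7% ✓; longest run = 3 ✓; length 27 ✓ — passes.
F2 (22 nt, A=4 T=10 G=7 C=1): Tm = 64.9 + 41·(8 − 16.4)/22 = 49.2°C ✓; GC 8/22 = 36.4%, outside 40.3–59.8% ✗; longest run = 3 ✓; length 22 ✓ — fails.
F3 (26 nt, A=9 T=4 G=3 C=10): Tm = 64.9 + 41·(13 − 16.4)/26 = 59.5°C ✓; GC 13/26 = 50.0% ✓; longest run = 3 ✓; length 26 ✓ — passes.
F4 (24 nt, A=8 T=7 G=7 C=2): Tm = 64.9 + 41·(9 − 16.4)/24 = 52.3°C ✓; GC 9/24 = 37.5%, outside 40.3–59.8% ✗; longest run = 2 ✓; length 24 ✓ — fails.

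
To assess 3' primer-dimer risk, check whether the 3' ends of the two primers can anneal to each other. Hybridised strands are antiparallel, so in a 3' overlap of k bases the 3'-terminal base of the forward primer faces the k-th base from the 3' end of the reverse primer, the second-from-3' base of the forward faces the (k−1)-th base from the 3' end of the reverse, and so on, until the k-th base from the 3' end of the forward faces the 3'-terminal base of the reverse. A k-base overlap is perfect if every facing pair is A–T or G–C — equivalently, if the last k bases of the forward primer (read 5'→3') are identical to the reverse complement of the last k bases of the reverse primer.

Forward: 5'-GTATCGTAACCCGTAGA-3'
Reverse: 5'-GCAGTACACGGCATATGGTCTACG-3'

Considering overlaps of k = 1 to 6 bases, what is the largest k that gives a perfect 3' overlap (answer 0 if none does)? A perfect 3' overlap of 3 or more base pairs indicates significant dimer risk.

Last 6 bases (5'→3') — forward …CGTAGA, reverse …TCTACG.
Reverse complement of the reverse primer's last 6 bases: CGTAGA; its first k bases are the reverse complement of the reverse primer's last k bases, so a perfect k-base overlap needs the forward primer's last k bases to equal them.
Comparing (forward last k vs required): k=1: A vs C ✗; k=2: GA vs CG ✗; k=3: AGA vs CGT ✗; k=4: TAGA vs CGTA ✗; k=5: GTAGA vs CGTAG ✗; k=6: CGTAGA vs CGTAGA ✓.
Only k = 6 is perfect, so the longest perfect 3' overlap is 6.

Longest perfect overlap: 6 complementary base pairs; significant dimer risk (threshold 3).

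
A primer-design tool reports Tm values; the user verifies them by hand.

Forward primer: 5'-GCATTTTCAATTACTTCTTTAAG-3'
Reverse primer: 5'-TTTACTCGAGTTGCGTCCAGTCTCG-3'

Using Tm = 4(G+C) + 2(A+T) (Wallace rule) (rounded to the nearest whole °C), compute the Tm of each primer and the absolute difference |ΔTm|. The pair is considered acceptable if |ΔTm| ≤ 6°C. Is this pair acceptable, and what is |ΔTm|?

|ΔTm| = 18°C; the pair is not acceptable.

Forward: A=6 T=11 G=2 C=4 → Tm = 2·17 + 4·6 = 58°C.
Reverse: A=3 T=9 G=6 C=7 → Tm = 2·12 + 4·13 = 76°C.
|ΔTm| = |58 − 76| = 18°C, > 6°C.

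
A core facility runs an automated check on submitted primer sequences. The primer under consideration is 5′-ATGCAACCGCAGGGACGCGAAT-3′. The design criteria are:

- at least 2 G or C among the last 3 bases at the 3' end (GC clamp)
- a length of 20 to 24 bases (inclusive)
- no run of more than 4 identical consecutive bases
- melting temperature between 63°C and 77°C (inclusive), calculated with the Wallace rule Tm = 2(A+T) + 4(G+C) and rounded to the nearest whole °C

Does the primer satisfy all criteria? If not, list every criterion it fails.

Fails: GC clamp.

Base counts: A=7, T=2, G=7, C=6 (length 22).
GC clamp: 3' end AAT has 0 G/C, need ≥2 ✗
length: length 22 ✓
homopolymer run: longest run = 3 ✓
Tm: Tm = 2·9 + 4·13 = 70°C ✓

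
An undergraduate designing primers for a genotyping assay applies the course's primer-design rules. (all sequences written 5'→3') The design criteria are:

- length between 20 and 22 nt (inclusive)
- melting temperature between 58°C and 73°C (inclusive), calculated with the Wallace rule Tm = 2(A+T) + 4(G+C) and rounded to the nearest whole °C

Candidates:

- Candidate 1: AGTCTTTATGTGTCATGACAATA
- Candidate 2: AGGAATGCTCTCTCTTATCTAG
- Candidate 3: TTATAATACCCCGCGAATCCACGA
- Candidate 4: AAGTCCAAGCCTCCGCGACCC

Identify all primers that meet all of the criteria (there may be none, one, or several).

Candidate 2 and Candidate 4.

Candidate 1 (23 nt, A=7 T=9 G=4 C=3): length 23, outside 20–22 ✗; Tm = 2·16 + 4·7 = 60°C ✓ — fails.
Candidate 2 (22 nt, A=5 T=8 G=4 C=5): length 22 ✓; Tm = 2·13 + 4·9 = 62°C ✓ — passes.
Candidate 3 (24 nt, A=8 T=5 G=3 C=8): length 24, outside 20–22 ✗; Tm = 2·13 + 4·11 = 70°C ✓ — fails.
Candidate 4 (21 nt, A=5 T=2 G=4 C=10): length 21 ✓; Tm = 2·7 + 4·14 = 70°C ✓ — passes.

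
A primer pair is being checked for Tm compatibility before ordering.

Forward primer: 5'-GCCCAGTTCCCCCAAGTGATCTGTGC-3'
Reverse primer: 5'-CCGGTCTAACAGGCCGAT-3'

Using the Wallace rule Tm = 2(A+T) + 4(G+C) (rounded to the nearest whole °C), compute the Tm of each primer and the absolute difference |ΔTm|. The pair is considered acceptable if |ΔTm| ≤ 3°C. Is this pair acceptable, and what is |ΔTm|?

Forward: A=4 T=6 G=6 C=10 → Tm = 2·10 + 4·16 = 84°C.
Reverse: A=4 T=3 G=5 C=6 → Tm = 2·7 + 4·11 = 58°C.
|ΔTm| = |84 − 58| = 26°C, > 3°C.

|ΔTm| = 26°C; the pair is not acceptable.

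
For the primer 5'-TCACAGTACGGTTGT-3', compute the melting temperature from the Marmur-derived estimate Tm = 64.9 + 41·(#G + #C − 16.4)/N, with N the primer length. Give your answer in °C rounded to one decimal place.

Base counts: A=3, T=5, G=4, C=3; G+C = 7, N = 15.
Tm = 64.9 + 41·(7 − 16.4)/15 = 64.9 + -385.40/15 = 39.2°C.

39.2°C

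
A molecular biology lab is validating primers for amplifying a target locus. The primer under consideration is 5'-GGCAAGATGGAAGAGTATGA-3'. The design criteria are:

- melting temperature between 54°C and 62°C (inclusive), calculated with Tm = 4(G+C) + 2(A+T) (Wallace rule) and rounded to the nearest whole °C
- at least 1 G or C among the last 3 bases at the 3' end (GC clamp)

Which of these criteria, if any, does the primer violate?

Meets all criteria.

Base counts: A=8, T=3, G=8, C=1 (length 20).
Tm: Tm = 2·11 + 4·9 = 58°C ✓
GC clamp: 3' end TGA has 1 G/C ✓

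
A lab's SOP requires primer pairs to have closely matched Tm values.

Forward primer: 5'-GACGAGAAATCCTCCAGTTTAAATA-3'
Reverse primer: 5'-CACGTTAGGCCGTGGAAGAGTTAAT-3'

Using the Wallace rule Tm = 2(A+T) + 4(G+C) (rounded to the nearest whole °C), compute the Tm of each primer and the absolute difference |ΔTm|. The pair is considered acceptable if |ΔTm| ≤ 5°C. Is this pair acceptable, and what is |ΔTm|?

|ΔTm| = 6°C; the pair is not acceptable.

Forward: A=10 T=6 G=4 C=5 → Tm = 2·16 + 4·9 = 68°C.
Reverse: A=7 T=6 G=8 C=4 → Tm = 2·13 + 4·12 = 74°C.
|ΔTm| = |68 − 74| = 6°C, > 5°C.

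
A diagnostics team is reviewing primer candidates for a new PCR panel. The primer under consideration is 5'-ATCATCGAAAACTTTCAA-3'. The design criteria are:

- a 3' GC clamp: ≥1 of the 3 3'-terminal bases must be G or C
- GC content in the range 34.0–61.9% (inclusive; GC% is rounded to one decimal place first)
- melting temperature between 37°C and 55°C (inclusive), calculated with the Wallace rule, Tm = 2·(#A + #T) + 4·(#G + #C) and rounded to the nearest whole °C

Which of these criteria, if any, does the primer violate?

Base counts: A=8, T=5, G=1, C=4 (length 18).
GC clamp: 3' end CAA has 1 G/C ✓
GC content: GC 5/18 = 27.8%, outside 34.0–61.9% ✗
Tm: Tm = 2·13 + 4·5 = 46°C ✓

Fails: GC content.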